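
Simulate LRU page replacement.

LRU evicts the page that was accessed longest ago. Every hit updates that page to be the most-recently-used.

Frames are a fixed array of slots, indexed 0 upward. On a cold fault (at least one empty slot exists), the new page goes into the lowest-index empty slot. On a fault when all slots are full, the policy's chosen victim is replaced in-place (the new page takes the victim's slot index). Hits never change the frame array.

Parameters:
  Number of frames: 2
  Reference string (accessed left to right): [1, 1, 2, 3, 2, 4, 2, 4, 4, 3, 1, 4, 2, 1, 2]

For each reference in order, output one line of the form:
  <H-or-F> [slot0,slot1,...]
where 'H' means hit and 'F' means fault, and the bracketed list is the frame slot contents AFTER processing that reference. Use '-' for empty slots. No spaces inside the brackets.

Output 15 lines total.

F [1,-]
H [1,-]
F [1,2]
F [3,2]
H [3,2]
F [4,2]
H [4,2]
H [4,2]
H [4,2]
F [4,3]
F [1,3]
F [1,4]
F [2,4]
F [2,1]
H [2,1]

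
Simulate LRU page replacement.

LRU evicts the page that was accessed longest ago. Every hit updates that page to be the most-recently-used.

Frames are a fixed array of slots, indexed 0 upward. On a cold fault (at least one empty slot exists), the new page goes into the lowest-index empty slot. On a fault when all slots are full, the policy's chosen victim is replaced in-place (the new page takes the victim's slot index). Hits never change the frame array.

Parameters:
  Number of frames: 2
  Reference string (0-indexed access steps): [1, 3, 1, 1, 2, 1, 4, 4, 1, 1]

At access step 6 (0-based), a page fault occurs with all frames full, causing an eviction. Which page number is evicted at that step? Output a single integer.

Answer: 2

Derivation:
Step 0: ref 1 -> FAULT, frames=[1,-]
Step 1: ref 3 -> FAULT, frames=[1,3]
Step 2: ref 1 -> HIT, frames=[1,3]
Step 3: ref 1 -> HIT, frames=[1,3]
Step 4: ref 2 -> FAULT, evict 3, frames=[1,2]
Step 5: ref 1 -> HIT, frames=[1,2]
Step 6: ref 4 -> FAULT, evict 2, frames=[1,4]
At step 6: evicted page 2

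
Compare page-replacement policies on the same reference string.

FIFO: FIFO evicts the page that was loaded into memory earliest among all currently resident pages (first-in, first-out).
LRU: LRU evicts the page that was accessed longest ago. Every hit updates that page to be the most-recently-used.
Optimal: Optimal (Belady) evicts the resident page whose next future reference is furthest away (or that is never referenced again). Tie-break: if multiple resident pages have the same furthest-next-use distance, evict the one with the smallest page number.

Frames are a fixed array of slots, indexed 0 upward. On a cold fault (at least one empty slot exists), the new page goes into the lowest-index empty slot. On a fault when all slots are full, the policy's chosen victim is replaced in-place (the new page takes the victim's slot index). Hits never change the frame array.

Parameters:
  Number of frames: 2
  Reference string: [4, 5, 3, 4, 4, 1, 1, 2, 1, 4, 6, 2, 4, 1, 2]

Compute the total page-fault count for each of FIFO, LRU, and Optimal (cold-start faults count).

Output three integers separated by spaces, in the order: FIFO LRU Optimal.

Answer: 12 12 9

Derivation:
--- FIFO ---
  step 0: ref 4 -> FAULT, frames=[4,-] (faults so far: 1)
  step 1: ref 5 -> FAULT, frames=[4,5] (faults so far: 2)
  step 2: ref 3 -> FAULT, evict 4, frames=[3,5] (faults so far: 3)
  step 3: ref 4 -> FAULT, evict 5, frames=[3,4] (faults so far: 4)
  step 4: ref 4 -> HIT, frames=[3,4] (faults so far: 4)
  step 5: ref 1 -> FAULT, evict 3, frames=[1,4] (faults so far: 5)
  step 6: ref 1 -> HIT, frames=[1,4] (faults so far: 5)
  step 7: ref 2 -> FAULT, evict 4, frames=[1,2] (faults so far: 6)
  step 8: ref 1 -> HIT, frames=[1,2] (faults so far: 6)
  step 9: ref 4 -> FAULT, evict 1, frames=[4,2] (faults so far: 7)
  step 10: ref 6 -> FAULT, evict 2, frames=[4,6] (faults so far: 8)
  step 11: ref 2 -> FAULT, evict 4, frames=[2,6] (faults so far: 9)
  step 12: ref 4 -> FAULT, evict 6, frames=[2,4] (faults so far: 10)
  step 13: ref 1 -> FAULT, evict 2, frames=[1,4] (faults so far: 11)
  step 14: ref 2 -> FAULT, evict 4, frames=[1,2] (faults so far: 12)
  FIFO total faults: 12
--- LRU ---
  step 0: ref 4 -> FAULT, frames=[4,-] (faults so far: 1)
  step 1: ref 5 -> FAULT, frames=[4,5] (faults so far: 2)
  step 2: ref 3 -> FAULT, evict 4, frames=[3,5] (faults so far: 3)
  step 3: ref 4 -> FAULT, evict 5, frames=[3,4] (faults so far: 4)
  step 4: ref 4 -> HIT, frames=[3,4] (faults so far: 4)
  step 5: ref 1 -> FAULT, evict 3, frames=[1,4] (faults so far: 5)
  step 6: ref 1 -> HIT, frames=[1,4] (faults so far: 5)
  step 7: ref 2 -> FAULT, evict 4, frames=[1,2] (faults so far: 6)
  step 8: ref 1 -> HIT, frames=[1,2] (faults so far: 6)
  step 9: ref 4 -> FAULT, evict 2, frames=[1,4] (faults so far: 7)
  step 10: ref 6 -> FAULT, evict 1, frames=[6,4] (faults so far: 8)
  step 11: ref 2 -> FAULT, evict 4, frames=[6,2] (faults so far: 9)
  step 12: ref 4 -> FAULT, evict 6, frames=[4,2] (faults so far: 10)
  step 13: ref 1 -> FAULT, evict 2, frames=[4,1] (faults so far: 11)
  step 14: ref 2 -> FAULT, evict 4, frames=[2,1] (faults so far: 12)
  LRU total faults: 12
--- Optimal ---
  step 0: ref 4 -> FAULT, frames=[4,-] (faults so far: 1)
  step 1: ref 5 -> FAULT, frames=[4,5] (faults so far: 2)
  step 2: ref 3 -> FAULT, evict 5, frames=[4,3] (faults so far: 3)
  step 3: ref 4 -> HIT, frames=[4,3] (faults so far: 3)
  step 4: ref 4 -> HIT, frames=[4,3] (faults so far: 3)
  step 5: ref 1 -> FAULT, evict 3, frames=[4,1] (faults so far: 4)
  step 6: ref 1 -> HIT, frames=[4,1] (faults so far: 4)
  step 7: ref 2 -> FAULT, evict 4, frames=[2,1] (faults so far: 5)
  step 8: ref 1 -> HIT, frames=[2,1] (faults so far: 5)
  step 9: ref 4 -> FAULT, evict 1, frames=[2,4] (faults so far: 6)
  step 10: ref 6 -> FAULT, evict 4, frames=[2,6] (faults so far: 7)
  step 11: ref 2 -> HIT, frames=[2,6] (faults so far: 7)
  step 12: ref 4 -> FAULT, evict 6, frames=[2,4] (faults so far: 8)
  step 13: ref 1 -> FAULT, evict 4, frames=[2,1] (faults so far: 9)
  step 14: ref 2 -> HIT, frames=[2,1] (faults so far: 9)
  Optimal total faults: 9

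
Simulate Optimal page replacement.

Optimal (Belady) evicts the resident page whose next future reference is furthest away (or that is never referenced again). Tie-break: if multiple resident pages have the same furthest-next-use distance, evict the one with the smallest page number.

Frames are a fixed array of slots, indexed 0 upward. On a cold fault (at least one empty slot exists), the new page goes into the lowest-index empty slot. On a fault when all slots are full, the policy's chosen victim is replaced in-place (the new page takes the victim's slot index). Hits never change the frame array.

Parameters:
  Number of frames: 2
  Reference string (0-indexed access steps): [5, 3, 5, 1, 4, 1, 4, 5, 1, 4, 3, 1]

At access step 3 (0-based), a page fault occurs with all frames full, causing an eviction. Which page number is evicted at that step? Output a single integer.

Answer: 3

Derivation:
Step 0: ref 5 -> FAULT, frames=[5,-]
Step 1: ref 3 -> FAULT, frames=[5,3]
Step 2: ref 5 -> HIT, frames=[5,3]
Step 3: ref 1 -> FAULT, evict 3, frames=[5,1]
At step 3: evicted page 3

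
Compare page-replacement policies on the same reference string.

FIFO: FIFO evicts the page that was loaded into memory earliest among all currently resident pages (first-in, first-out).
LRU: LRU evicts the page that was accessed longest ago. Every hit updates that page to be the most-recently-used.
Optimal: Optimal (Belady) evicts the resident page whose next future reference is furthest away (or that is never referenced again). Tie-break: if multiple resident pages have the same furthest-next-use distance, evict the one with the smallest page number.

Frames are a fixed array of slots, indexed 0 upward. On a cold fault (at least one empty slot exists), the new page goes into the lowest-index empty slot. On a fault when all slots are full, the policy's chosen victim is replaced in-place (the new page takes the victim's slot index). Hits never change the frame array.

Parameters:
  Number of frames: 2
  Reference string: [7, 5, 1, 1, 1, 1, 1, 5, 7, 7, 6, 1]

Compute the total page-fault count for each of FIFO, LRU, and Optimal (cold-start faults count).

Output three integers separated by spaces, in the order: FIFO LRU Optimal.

Answer: 6 6 5

Derivation:
--- FIFO ---
  step 0: ref 7 -> FAULT, frames=[7,-] (faults so far: 1)
  step 1: ref 5 -> FAULT, frames=[7,5] (faults so far: 2)
  step 2: ref 1 -> FAULT, evict 7, frames=[1,5] (faults so far: 3)
  step 3: ref 1 -> HIT, frames=[1,5] (faults so far: 3)
  step 4: ref 1 -> HIT, frames=[1,5] (faults so far: 3)
  step 5: ref 1 -> HIT, frames=[1,5] (faults so far: 3)
  step 6: ref 1 -> HIT, frames=[1,5] (faults so far: 3)
  step 7: ref 5 -> HIT, frames=[1,5] (faults so far: 3)
  step 8: ref 7 -> FAULT, evict 5, frames=[1,7] (faults so far: 4)
  step 9: ref 7 -> HIT, frames=[1,7] (faults so far: 4)
  step 10: ref 6 -> FAULT, evict 1, frames=[6,7] (faults so far: 5)
  step 11: ref 1 -> FAULT, evict 7, frames=[6,1] (faults so far: 6)
  FIFO total faults: 6
--- LRU ---
  step 0: ref 7 -> FAULT, frames=[7,-] (faults so far: 1)
  step 1: ref 5 -> FAULT, frames=[7,5] (faults so far: 2)
  step 2: ref 1 -> FAULT, evict 7, frames=[1,5] (faults so far: 3)
  step 3: ref 1 -> HIT, frames=[1,5] (faults so far: 3)
  step 4: ref 1 -> HIT, frames=[1,5] (faults so far: 3)
  step 5: ref 1 -> HIT, frames=[1,5] (faults so far: 3)
  step 6: ref 1 -> HIT, frames=[1,5] (faults so far: 3)
  step 7: ref 5 -> HIT, frames=[1,5] (faults so far: 3)
  step 8: ref 7 -> FAULT, evict 1, frames=[7,5] (faults so far: 4)
  step 9: ref 7 -> HIT, frames=[7,5] (faults so far: 4)
  step 10: ref 6 -> FAULT, evict 5, frames=[7,6] (faults so far: 5)
  step 11: ref 1 -> FAULT, evict 7, frames=[1,6] (faults so far: 6)
  LRU total faults: 6
--- Optimal ---
  step 0: ref 7 -> FAULT, frames=[7,-] (faults so far: 1)
  step 1: ref 5 -> FAULT, frames=[7,5] (faults so far: 2)
  step 2: ref 1 -> FAULT, evict 7, frames=[1,5] (faults so far: 3)
  step 3: ref 1 -> HIT, frames=[1,5] (faults so far: 3)
  step 4: ref 1 -> HIT, frames=[1,5] (faults so far: 3)
  step 5: ref 1 -> HIT, frames=[1,5] (faults so far: 3)
  step 6: ref 1 -> HIT, frames=[1,5] (faults so far: 3)
  step 7: ref 5 -> HIT, frames=[1,5] (faults so far: 3)
  step 8: ref 7 -> FAULT, evict 5, frames=[1,7] (faults so far: 4)
  step 9: ref 7 -> HIT, frames=[1,7] (faults so far: 4)
  step 10: ref 6 -> FAULT, evict 7, frames=[1,6] (faults so far: 5)
  step 11: ref 1 -> HIT, frames=[1,6] (faults so far: 5)
  Optimal total faults: 5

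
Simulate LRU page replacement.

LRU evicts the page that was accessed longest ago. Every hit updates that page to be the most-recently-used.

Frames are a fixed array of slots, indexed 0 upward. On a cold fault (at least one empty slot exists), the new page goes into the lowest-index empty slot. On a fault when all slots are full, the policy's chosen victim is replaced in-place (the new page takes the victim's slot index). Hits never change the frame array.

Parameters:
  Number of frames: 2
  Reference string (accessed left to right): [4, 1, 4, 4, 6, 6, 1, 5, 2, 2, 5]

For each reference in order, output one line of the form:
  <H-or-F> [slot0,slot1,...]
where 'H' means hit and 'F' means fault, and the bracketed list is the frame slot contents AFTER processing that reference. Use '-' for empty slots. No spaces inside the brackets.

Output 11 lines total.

F [4,-]
F [4,1]
H [4,1]
H [4,1]
F [4,6]
H [4,6]
F [1,6]
F [1,5]
F [2,5]
H [2,5]
H [2,5]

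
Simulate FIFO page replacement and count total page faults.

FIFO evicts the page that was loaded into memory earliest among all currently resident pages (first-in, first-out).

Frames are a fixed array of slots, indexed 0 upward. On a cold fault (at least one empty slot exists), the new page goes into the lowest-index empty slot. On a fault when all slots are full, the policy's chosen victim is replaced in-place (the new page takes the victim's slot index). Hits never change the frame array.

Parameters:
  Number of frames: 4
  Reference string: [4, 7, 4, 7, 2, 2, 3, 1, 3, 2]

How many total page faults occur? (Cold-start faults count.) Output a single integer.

Step 0: ref 4 → FAULT, frames=[4,-,-,-]
Step 1: ref 7 → FAULT, frames=[4,7,-,-]
Step 2: ref 4 → HIT, frames=[4,7,-,-]
Step 3: ref 7 → HIT, frames=[4,7,-,-]
Step 4: ref 2 → FAULT, frames=[4,7,2,-]
Step 5: ref 2 → HIT, frames=[4,7,2,-]
Step 6: ref 3 → FAULT, frames=[4,7,2,3]
Step 7: ref 1 → FAULT (evict 4), frames=[1,7,2,3]
Step 8: ref 3 → HIT, frames=[1,7,2,3]
Step 9: ref 2 → HIT, frames=[1,7,2,3]
Total faults: 5

Answer: 5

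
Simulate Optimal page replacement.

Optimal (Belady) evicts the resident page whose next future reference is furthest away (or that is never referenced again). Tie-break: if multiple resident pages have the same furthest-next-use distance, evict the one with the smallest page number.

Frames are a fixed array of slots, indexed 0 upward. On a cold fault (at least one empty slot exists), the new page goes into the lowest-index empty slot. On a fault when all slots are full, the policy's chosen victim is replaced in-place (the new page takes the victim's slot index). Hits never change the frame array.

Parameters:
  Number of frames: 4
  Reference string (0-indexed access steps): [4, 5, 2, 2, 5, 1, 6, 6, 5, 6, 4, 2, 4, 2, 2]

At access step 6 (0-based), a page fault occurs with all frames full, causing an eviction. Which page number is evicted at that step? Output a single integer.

Step 0: ref 4 -> FAULT, frames=[4,-,-,-]
Step 1: ref 5 -> FAULT, frames=[4,5,-,-]
Step 2: ref 2 -> FAULT, frames=[4,5,2,-]
Step 3: ref 2 -> HIT, frames=[4,5,2,-]
Step 4: ref 5 -> HIT, frames=[4,5,2,-]
Step 5: ref 1 -> FAULT, frames=[4,5,2,1]
Step 6: ref 6 -> FAULT, evict 1, frames=[4,5,2,6]
At step 6: evicted page 1

Answer: 1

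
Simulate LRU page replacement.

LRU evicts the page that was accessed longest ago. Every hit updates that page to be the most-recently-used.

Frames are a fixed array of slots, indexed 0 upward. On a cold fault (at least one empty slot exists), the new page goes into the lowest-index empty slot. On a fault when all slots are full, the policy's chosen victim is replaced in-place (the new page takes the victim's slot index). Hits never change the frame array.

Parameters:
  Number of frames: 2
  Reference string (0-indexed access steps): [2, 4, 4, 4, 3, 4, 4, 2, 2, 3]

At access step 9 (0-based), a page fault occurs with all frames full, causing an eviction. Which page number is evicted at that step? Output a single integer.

Answer: 4

Derivation:
Step 0: ref 2 -> FAULT, frames=[2,-]
Step 1: ref 4 -> FAULT, frames=[2,4]
Step 2: ref 4 -> HIT, frames=[2,4]
Step 3: ref 4 -> HIT, frames=[2,4]
Step 4: ref 3 -> FAULT, evict 2, frames=[3,4]
Step 5: ref 4 -> HIT, frames=[3,4]
Step 6: ref 4 -> HIT, frames=[3,4]
Step 7: ref 2 -> FAULT, evict 3, frames=[2,4]
Step 8: ref 2 -> HIT, frames=[2,4]
Step 9: ref 3 -> FAULT, evict 4, frames=[2,3]
At step 9: evicted page 4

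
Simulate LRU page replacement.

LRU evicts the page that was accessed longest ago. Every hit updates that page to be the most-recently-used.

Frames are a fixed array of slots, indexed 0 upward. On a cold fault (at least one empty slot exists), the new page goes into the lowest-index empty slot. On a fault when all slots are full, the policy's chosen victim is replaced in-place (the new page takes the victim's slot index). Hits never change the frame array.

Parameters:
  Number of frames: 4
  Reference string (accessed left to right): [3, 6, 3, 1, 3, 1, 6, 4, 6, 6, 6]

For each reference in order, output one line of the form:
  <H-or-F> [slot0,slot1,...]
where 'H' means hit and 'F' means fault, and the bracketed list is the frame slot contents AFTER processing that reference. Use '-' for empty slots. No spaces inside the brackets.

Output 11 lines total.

F [3,-,-,-]
F [3,6,-,-]
H [3,6,-,-]
F [3,6,1,-]
H [3,6,1,-]
H [3,6,1,-]
H [3,6,1,-]
F [3,6,1,4]
H [3,6,1,4]
H [3,6,1,4]
H [3,6,1,4]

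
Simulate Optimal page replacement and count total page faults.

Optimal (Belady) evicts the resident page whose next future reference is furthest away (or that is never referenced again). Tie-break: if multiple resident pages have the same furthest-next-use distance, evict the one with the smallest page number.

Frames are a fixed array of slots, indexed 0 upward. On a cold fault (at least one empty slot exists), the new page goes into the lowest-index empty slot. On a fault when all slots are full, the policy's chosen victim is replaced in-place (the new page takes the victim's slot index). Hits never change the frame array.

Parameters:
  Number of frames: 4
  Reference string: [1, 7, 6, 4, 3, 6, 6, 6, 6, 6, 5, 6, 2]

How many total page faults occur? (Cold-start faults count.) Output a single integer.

Step 0: ref 1 → FAULT, frames=[1,-,-,-]
Step 1: ref 7 → FAULT, frames=[1,7,-,-]
Step 2: ref 6 → FAULT, frames=[1,7,6,-]
Step 3: ref 4 → FAULT, frames=[1,7,6,4]
Step 4: ref 3 → FAULT (evict 1), frames=[3,7,6,4]
Step 5: ref 6 → HIT, frames=[3,7,6,4]
Step 6: ref 6 → HIT, frames=[3,7,6,4]
Step 7: ref 6 → HIT, frames=[3,7,6,4]
Step 8: ref 6 → HIT, frames=[3,7,6,4]
Step 9: ref 6 → HIT, frames=[3,7,6,4]
Step 10: ref 5 → FAULT (evict 3), frames=[5,7,6,4]
Step 11: ref 6 → HIT, frames=[5,7,6,4]
Step 12: ref 2 → FAULT (evict 4), frames=[5,7,6,2]
Total faults: 7

Answer: 7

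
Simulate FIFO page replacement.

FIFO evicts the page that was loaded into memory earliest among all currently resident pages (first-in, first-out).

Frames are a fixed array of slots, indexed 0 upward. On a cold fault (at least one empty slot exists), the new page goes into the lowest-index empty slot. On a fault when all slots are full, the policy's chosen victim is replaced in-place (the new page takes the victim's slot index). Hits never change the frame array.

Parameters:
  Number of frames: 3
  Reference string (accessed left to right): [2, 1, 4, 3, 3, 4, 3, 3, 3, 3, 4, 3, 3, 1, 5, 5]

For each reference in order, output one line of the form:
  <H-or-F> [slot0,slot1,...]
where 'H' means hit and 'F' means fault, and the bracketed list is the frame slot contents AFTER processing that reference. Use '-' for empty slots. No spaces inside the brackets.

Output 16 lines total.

F [2,-,-]
F [2,1,-]
F [2,1,4]
F [3,1,4]
H [3,1,4]
H [3,1,4]
H [3,1,4]
H [3,1,4]
H [3,1,4]
H [3,1,4]
H [3,1,4]
H [3,1,4]
H [3,1,4]
H [3,1,4]
F [3,5,4]
H [3,5,4]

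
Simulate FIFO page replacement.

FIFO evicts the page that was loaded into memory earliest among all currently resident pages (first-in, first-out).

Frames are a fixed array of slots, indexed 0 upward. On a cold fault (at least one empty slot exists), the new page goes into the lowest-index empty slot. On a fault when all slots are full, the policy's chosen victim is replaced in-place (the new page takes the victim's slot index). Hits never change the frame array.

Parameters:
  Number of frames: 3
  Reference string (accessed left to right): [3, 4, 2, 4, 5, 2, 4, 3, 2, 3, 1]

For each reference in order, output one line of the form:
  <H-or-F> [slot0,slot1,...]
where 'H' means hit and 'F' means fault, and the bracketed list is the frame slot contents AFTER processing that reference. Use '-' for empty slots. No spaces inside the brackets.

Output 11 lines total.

F [3,-,-]
F [3,4,-]
F [3,4,2]
H [3,4,2]
F [5,4,2]
H [5,4,2]
H [5,4,2]
F [5,3,2]
H [5,3,2]
H [5,3,2]
F [5,3,1]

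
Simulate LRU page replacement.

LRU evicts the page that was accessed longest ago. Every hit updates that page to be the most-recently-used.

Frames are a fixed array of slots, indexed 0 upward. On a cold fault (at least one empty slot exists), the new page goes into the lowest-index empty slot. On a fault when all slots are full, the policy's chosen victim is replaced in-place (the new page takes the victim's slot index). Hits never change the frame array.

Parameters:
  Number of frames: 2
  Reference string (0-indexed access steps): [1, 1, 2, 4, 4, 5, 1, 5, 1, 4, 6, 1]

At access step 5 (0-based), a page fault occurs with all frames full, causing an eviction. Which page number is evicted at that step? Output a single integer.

Step 0: ref 1 -> FAULT, frames=[1,-]
Step 1: ref 1 -> HIT, frames=[1,-]
Step 2: ref 2 -> FAULT, frames=[1,2]
Step 3: ref 4 -> FAULT, evict 1, frames=[4,2]
Step 4: ref 4 -> HIT, frames=[4,2]
Step 5: ref 5 -> FAULT, evict 2, frames=[4,5]
At step 5: evicted page 2

Answer: 2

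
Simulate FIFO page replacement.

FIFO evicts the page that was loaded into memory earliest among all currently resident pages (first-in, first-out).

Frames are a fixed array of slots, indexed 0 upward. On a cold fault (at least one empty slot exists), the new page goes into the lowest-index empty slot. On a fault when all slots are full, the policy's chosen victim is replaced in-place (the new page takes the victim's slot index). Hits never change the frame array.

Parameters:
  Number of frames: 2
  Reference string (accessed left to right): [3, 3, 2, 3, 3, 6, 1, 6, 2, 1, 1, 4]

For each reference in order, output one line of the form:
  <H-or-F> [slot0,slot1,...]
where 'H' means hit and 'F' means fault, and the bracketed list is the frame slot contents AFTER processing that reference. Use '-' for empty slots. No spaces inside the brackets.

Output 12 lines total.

F [3,-]
H [3,-]
F [3,2]
H [3,2]
H [3,2]
F [6,2]
F [6,1]
H [6,1]
F [2,1]
H [2,1]
H [2,1]
F [2,4]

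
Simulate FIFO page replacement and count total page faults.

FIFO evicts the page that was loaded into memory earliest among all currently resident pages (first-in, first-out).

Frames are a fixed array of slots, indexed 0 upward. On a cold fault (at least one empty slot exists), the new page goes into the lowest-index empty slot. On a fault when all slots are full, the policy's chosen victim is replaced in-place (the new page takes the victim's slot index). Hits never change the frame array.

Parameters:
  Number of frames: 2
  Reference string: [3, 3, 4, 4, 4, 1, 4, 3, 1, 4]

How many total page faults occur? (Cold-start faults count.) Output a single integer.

Step 0: ref 3 → FAULT, frames=[3,-]
Step 1: ref 3 → HIT, frames=[3,-]
Step 2: ref 4 → FAULT, frames=[3,4]
Step 3: ref 4 → HIT, frames=[3,4]
Step 4: ref 4 → HIT, frames=[3,4]
Step 5: ref 1 → FAULT (evict 3), frames=[1,4]
Step 6: ref 4 → HIT, frames=[1,4]
Step 7: ref 3 → FAULT (evict 4), frames=[1,3]
Step 8: ref 1 → HIT, frames=[1,3]
Step 9: ref 4 → FAULT (evict 1), frames=[4,3]
Total faults: 5

Answer: 5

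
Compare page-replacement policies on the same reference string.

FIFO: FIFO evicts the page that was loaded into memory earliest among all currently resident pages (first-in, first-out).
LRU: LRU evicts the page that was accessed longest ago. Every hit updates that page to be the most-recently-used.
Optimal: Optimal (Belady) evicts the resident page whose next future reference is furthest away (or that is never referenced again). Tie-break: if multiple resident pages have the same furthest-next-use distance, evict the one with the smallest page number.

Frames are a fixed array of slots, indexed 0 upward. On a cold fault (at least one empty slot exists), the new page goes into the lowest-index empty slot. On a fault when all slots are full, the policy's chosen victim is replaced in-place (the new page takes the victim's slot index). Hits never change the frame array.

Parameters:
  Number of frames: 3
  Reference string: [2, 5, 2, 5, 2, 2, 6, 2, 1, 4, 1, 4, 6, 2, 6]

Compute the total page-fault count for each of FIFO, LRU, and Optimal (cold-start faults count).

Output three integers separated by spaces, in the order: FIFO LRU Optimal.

--- FIFO ---
  step 0: ref 2 -> FAULT, frames=[2,-,-] (faults so far: 1)
  step 1: ref 5 -> FAULT, frames=[2,5,-] (faults so far: 2)
  step 2: ref 2 -> HIT, frames=[2,5,-] (faults so far: 2)
  step 3: ref 5 -> HIT, frames=[2,5,-] (faults so far: 2)
  step 4: ref 2 -> HIT, frames=[2,5,-] (faults so far: 2)
  step 5: ref 2 -> HIT, frames=[2,5,-] (faults so far: 2)
  step 6: ref 6 -> FAULT, frames=[2,5,6] (faults so far: 3)
  step 7: ref 2 -> HIT, frames=[2,5,6] (faults so far: 3)
  step 8: ref 1 -> FAULT, evict 2, frames=[1,5,6] (faults so far: 4)
  step 9: ref 4 -> FAULT, evict 5, frames=[1,4,6] (faults so far: 5)
  step 10: ref 1 -> HIT, frames=[1,4,6] (faults so far: 5)
  step 11: ref 4 -> HIT, frames=[1,4,6] (faults so far: 5)
  step 12: ref 6 -> HIT, frames=[1,4,6] (faults so far: 5)
  step 13: ref 2 -> FAULT, evict 6, frames=[1,4,2] (faults so far: 6)
  step 14: ref 6 -> FAULT, evict 1, frames=[6,4,2] (faults so far: 7)
  FIFO total faults: 7
--- LRU ---
  step 0: ref 2 -> FAULT, frames=[2,-,-] (faults so far: 1)
  step 1: ref 5 -> FAULT, frames=[2,5,-] (faults so far: 2)
  step 2: ref 2 -> HIT, frames=[2,5,-] (faults so far: 2)
  step 3: ref 5 -> HIT, frames=[2,5,-] (faults so far: 2)
  step 4: ref 2 -> HIT, frames=[2,5,-] (faults so far: 2)
  step 5: ref 2 -> HIT, frames=[2,5,-] (faults so far: 2)
  step 6: ref 6 -> FAULT, frames=[2,5,6] (faults so far: 3)
  step 7: ref 2 -> HIT, frames=[2,5,6] (faults so far: 3)
  step 8: ref 1 -> FAULT, evict 5, frames=[2,1,6] (faults so far: 4)
  step 9: ref 4 -> FAULT, evict 6, frames=[2,1,4] (faults so far: 5)
  step 10: ref 1 -> HIT, frames=[2,1,4] (faults so far: 5)
  step 11: ref 4 -> HIT, frames=[2,1,4] (faults so far: 5)
  step 12: ref 6 -> FAULT, evict 2, frames=[6,1,4] (faults so far: 6)
  step 13: ref 2 -> FAULT, evict 1, frames=[6,2,4] (faults so far: 7)
  step 14: ref 6 -> HIT, frames=[6,2,4] (faults so far: 7)
  LRU total faults: 7
--- Optimal ---
  step 0: ref 2 -> FAULT, frames=[2,-,-] (faults so far: 1)
  step 1: ref 5 -> FAULT, frames=[2,5,-] (faults so far: 2)
  step 2: ref 2 -> HIT, frames=[2,5,-] (faults so far: 2)
  step 3: ref 5 -> HIT, frames=[2,5,-] (faults so far: 2)
  step 4: ref 2 -> HIT, frames=[2,5,-] (faults so far: 2)
  step 5: ref 2 -> HIT, frames=[2,5,-] (faults so far: 2)
  step 6: ref 6 -> FAULT, frames=[2,5,6] (faults so far: 3)
  step 7: ref 2 -> HIT, frames=[2,5,6] (faults so far: 3)
  step 8: ref 1 -> FAULT, evict 5, frames=[2,1,6] (faults so far: 4)
  step 9: ref 4 -> FAULT, evict 2, frames=[4,1,6] (faults so far: 5)
  step 10: ref 1 -> HIT, frames=[4,1,6] (faults so far: 5)
  step 11: ref 4 -> HIT, frames=[4,1,6] (faults so far: 5)
  step 12: ref 6 -> HIT, frames=[4,1,6] (faults so far: 5)
  step 13: ref 2 -> FAULT, evict 1, frames=[4,2,6] (faults so far: 6)
  step 14: ref 6 -> HIT, frames=[4,2,6] (faults so far: 6)
  Optimal total faults: 6

Answer: 7 7 6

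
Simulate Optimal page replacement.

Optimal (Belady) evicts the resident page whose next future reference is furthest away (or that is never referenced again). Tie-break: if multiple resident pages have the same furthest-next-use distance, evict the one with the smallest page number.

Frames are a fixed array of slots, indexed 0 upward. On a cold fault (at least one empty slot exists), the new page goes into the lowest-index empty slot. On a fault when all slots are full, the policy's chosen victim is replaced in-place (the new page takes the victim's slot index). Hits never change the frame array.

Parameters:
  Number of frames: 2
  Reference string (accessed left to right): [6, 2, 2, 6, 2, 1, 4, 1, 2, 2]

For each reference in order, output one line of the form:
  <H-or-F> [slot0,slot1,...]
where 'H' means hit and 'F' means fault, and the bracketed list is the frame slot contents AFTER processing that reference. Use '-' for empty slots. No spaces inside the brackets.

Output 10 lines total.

F [6,-]
F [6,2]
H [6,2]
H [6,2]
H [6,2]
F [1,2]
F [1,4]
H [1,4]
F [2,4]
H [2,4]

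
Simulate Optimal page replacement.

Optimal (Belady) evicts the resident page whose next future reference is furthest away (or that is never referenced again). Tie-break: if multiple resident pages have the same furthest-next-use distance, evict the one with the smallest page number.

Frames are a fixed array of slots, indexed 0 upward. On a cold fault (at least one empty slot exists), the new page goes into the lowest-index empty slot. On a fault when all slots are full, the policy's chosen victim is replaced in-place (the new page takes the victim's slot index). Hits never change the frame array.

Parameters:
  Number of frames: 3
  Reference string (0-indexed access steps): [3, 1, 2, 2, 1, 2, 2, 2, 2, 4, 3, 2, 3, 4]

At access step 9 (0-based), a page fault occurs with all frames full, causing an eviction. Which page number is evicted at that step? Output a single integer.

Step 0: ref 3 -> FAULT, frames=[3,-,-]
Step 1: ref 1 -> FAULT, frames=[3,1,-]
Step 2: ref 2 -> FAULT, frames=[3,1,2]
Step 3: ref 2 -> HIT, frames=[3,1,2]
Step 4: ref 1 -> HIT, frames=[3,1,2]
Step 5: ref 2 -> HIT, frames=[3,1,2]
Step 6: ref 2 -> HIT, frames=[3,1,2]
Step 7: ref 2 -> HIT, frames=[3,1,2]
Step 8: ref 2 -> HIT, frames=[3,1,2]
Step 9: ref 4 -> FAULT, evict 1, frames=[3,4,2]
At step 9: evicted page 1

Answer: 1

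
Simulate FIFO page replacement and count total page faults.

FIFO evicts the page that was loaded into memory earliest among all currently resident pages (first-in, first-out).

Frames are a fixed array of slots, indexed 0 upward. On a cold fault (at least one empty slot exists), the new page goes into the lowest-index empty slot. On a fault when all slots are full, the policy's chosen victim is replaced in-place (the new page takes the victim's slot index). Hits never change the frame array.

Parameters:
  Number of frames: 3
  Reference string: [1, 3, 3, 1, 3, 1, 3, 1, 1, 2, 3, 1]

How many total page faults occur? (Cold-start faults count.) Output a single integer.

Answer: 3

Derivation:
Step 0: ref 1 → FAULT, frames=[1,-,-]
Step 1: ref 3 → FAULT, frames=[1,3,-]
Step 2: ref 3 → HIT, frames=[1,3,-]
Step 3: ref 1 → HIT, frames=[1,3,-]
Step 4: ref 3 → HIT, frames=[1,3,-]
Step 5: ref 1 → HIT, frames=[1,3,-]
Step 6: ref 3 → HIT, frames=[1,3,-]
Step 7: ref 1 → HIT, frames=[1,3,-]
Step 8: ref 1 → HIT, frames=[1,3,-]
Step 9: ref 2 → FAULT, frames=[1,3,2]
Step 10: ref 3 → HIT, frames=[1,3,2]
Step 11: ref 1 → HIT, frames=[1,3,2]
Total faults: 3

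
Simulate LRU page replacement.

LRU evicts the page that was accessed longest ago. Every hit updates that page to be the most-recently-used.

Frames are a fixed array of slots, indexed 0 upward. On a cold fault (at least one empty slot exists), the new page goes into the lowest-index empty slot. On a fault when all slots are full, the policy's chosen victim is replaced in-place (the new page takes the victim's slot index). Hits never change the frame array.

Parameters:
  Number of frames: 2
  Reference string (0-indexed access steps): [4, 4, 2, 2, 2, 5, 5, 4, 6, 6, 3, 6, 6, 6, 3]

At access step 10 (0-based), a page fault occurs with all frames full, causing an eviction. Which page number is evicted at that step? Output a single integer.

Answer: 4

Derivation:
Step 0: ref 4 -> FAULT, frames=[4,-]
Step 1: ref 4 -> HIT, frames=[4,-]
Step 2: ref 2 -> FAULT, frames=[4,2]
Step 3: ref 2 -> HIT, frames=[4,2]
Step 4: ref 2 -> HIT, frames=[4,2]
Step 5: ref 5 -> FAULT, evict 4, frames=[5,2]
Step 6: ref 5 -> HIT, frames=[5,2]
Step 7: ref 4 -> FAULT, evict 2, frames=[5,4]
Step 8: ref 6 -> FAULT, evict 5, frames=[6,4]
Step 9: ref 6 -> HIT, frames=[6,4]
Step 10: ref 3 -> FAULT, evict 4, frames=[6,3]
At step 10: evicted page 4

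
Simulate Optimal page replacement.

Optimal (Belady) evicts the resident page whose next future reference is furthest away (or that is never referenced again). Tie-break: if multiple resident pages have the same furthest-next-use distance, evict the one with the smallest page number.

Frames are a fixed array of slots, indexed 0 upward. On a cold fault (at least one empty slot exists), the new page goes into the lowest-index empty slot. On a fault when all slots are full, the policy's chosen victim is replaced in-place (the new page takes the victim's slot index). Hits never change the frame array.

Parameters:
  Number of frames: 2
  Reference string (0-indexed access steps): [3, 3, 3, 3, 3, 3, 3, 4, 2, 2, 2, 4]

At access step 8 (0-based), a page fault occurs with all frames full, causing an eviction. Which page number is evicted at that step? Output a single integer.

Answer: 3

Derivation:
Step 0: ref 3 -> FAULT, frames=[3,-]
Step 1: ref 3 -> HIT, frames=[3,-]
Step 2: ref 3 -> HIT, frames=[3,-]
Step 3: ref 3 -> HIT, frames=[3,-]
Step 4: ref 3 -> HIT, frames=[3,-]
Step 5: ref 3 -> HIT, frames=[3,-]
Step 6: ref 3 -> HIT, frames=[3,-]
Step 7: ref 4 -> FAULT, frames=[3,4]
Step 8: ref 2 -> FAULT, evict 3, frames=[2,4]
At step 8: evicted page 3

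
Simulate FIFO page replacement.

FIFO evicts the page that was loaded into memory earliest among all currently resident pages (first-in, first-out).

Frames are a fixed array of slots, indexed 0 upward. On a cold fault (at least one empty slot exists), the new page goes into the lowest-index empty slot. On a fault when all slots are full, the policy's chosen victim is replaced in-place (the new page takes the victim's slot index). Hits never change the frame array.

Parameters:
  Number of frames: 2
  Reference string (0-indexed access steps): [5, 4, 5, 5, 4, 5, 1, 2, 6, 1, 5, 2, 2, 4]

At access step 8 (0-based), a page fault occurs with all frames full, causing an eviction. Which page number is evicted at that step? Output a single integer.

Answer: 1

Derivation:
Step 0: ref 5 -> FAULT, frames=[5,-]
Step 1: ref 4 -> FAULT, frames=[5,4]
Step 2: ref 5 -> HIT, frames=[5,4]
Step 3: ref 5 -> HIT, frames=[5,4]
Step 4: ref 4 -> HIT, frames=[5,4]
Step 5: ref 5 -> HIT, frames=[5,4]
Step 6: ref 1 -> FAULT, evict 5, frames=[1,4]
Step 7: ref 2 -> FAULT, evict 4, frames=[1,2]
Step 8: ref 6 -> FAULT, evict 1, frames=[6,2]
At step 8: evicted page 1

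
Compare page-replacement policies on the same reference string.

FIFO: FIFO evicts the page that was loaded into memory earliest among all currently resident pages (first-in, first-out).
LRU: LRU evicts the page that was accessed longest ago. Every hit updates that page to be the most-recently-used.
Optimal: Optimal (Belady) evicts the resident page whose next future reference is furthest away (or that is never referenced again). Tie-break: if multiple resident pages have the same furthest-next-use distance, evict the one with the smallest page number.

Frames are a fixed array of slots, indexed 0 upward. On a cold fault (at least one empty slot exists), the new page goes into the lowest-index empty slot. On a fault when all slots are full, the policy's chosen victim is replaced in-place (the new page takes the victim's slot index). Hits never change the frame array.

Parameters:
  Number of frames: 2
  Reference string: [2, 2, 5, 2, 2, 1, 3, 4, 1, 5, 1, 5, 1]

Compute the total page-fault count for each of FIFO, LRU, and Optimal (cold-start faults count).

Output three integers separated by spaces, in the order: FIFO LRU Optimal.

--- FIFO ---
  step 0: ref 2 -> FAULT, frames=[2,-] (faults so far: 1)
  step 1: ref 2 -> HIT, frames=[2,-] (faults so far: 1)
  step 2: ref 5 -> FAULT, frames=[2,5] (faults so far: 2)
  step 3: ref 2 -> HIT, frames=[2,5] (faults so far: 2)
  step 4: ref 2 -> HIT, frames=[2,5] (faults so far: 2)
  step 5: ref 1 -> FAULT, evict 2, frames=[1,5] (faults so far: 3)
  step 6: ref 3 -> FAULT, evict 5, frames=[1,3] (faults so far: 4)
  step 7: ref 4 -> FAULT, evict 1, frames=[4,3] (faults so far: 5)
  step 8: ref 1 -> FAULT, evict 3, frames=[4,1] (faults so far: 6)
  step 9: ref 5 -> FAULT, evict 4, frames=[5,1] (faults so far: 7)
  step 10: ref 1 -> HIT, frames=[5,1] (faults so far: 7)
  step 11: ref 5 -> HIT, frames=[5,1] (faults so far: 7)
  step 12: ref 1 -> HIT, frames=[5,1] (faults so far: 7)
  FIFO total faults: 7
--- LRU ---
  step 0: ref 2 -> FAULT, frames=[2,-] (faults so far: 1)
  step 1: ref 2 -> HIT, frames=[2,-] (faults so far: 1)
  step 2: ref 5 -> FAULT, frames=[2,5] (faults so far: 2)
  step 3: ref 2 -> HIT, frames=[2,5] (faults so far: 2)
  step 4: ref 2 -> HIT, frames=[2,5] (faults so far: 2)
  step 5: ref 1 -> FAULT, evict 5, frames=[2,1] (faults so far: 3)
  step 6: ref 3 -> FAULT, evict 2, frames=[3,1] (faults so far: 4)
  step 7: ref 4 -> FAULT, evict 1, frames=[3,4] (faults so far: 5)
  step 8: ref 1 -> FAULT, evict 3, frames=[1,4] (faults so far: 6)
  step 9: ref 5 -> FAULT, evict 4, frames=[1,5] (faults so far: 7)
  step 10: ref 1 -> HIT, frames=[1,5] (faults so far: 7)
  step 11: ref 5 -> HIT, frames=[1,5] (faults so far: 7)
  step 12: ref 1 -> HIT, frames=[1,5] (faults so far: 7)
  LRU total faults: 7
--- Optimal ---
  step 0: ref 2 -> FAULT, frames=[2,-] (faults so far: 1)
  step 1: ref 2 -> HIT, frames=[2,-] (faults so far: 1)
  step 2: ref 5 -> FAULT, frames=[2,5] (faults so far: 2)
  step 3: ref 2 -> HIT, frames=[2,5] (faults so far: 2)
  step 4: ref 2 -> HIT, frames=[2,5] (faults so far: 2)
  step 5: ref 1 -> FAULT, evict 2, frames=[1,5] (faults so far: 3)
  step 6: ref 3 -> FAULT, evict 5, frames=[1,3] (faults so far: 4)
  step 7: ref 4 -> FAULT, evict 3, frames=[1,4] (faults so far: 5)
  step 8: ref 1 -> HIT, frames=[1,4] (faults so far: 5)
  step 9: ref 5 -> FAULT, evict 4, frames=[1,5] (faults so far: 6)
  step 10: ref 1 -> HIT, frames=[1,5] (faults so far: 6)
  step 11: ref 5 -> HIT, frames=[1,5] (faults so far: 6)
  step 12: ref 1 -> HIT, frames=[1,5] (faults so far: 6)
  Optimal total faults: 6

Answer: 7 7 6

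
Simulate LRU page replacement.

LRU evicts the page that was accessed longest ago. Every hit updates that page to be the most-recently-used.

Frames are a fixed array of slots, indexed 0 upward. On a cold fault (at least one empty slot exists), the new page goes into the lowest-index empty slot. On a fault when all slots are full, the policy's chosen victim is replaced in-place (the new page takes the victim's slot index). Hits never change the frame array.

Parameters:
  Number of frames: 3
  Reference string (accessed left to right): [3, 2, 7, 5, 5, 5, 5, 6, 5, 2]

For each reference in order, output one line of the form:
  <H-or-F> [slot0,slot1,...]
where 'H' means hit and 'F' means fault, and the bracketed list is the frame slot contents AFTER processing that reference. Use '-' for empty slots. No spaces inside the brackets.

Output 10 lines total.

F [3,-,-]
F [3,2,-]
F [3,2,7]
F [5,2,7]
H [5,2,7]
H [5,2,7]
H [5,2,7]
F [5,6,7]
H [5,6,7]
F [5,6,2]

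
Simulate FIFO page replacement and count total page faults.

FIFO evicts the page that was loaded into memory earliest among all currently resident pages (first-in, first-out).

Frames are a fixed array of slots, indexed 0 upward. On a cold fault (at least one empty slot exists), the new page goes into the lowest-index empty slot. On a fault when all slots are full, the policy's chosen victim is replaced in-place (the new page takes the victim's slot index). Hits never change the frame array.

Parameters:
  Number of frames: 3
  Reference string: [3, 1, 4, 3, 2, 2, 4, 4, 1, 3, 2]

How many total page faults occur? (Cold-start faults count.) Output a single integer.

Step 0: ref 3 → FAULT, frames=[3,-,-]
Step 1: ref 1 → FAULT, frames=[3,1,-]
Step 2: ref 4 → FAULT, frames=[3,1,4]
Step 3: ref 3 → HIT, frames=[3,1,4]
Step 4: ref 2 → FAULT (evict 3), frames=[2,1,4]
Step 5: ref 2 → HIT, frames=[2,1,4]
Step 6: ref 4 → HIT, frames=[2,1,4]
Step 7: ref 4 → HIT, frames=[2,1,4]
Step 8: ref 1 → HIT, frames=[2,1,4]
Step 9: ref 3 → FAULT (evict 1), frames=[2,3,4]
Step 10: ref 2 → HIT, frames=[2,3,4]
Total faults: 5

Answer: 5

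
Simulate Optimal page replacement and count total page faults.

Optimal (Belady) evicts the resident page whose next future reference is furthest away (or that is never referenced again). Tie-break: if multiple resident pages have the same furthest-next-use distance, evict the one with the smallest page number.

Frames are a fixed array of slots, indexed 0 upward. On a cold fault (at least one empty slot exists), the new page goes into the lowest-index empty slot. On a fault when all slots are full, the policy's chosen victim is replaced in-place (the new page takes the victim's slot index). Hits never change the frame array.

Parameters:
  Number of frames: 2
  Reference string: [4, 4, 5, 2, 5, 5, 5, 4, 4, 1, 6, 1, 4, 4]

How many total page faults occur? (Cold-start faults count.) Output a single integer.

Step 0: ref 4 → FAULT, frames=[4,-]
Step 1: ref 4 → HIT, frames=[4,-]
Step 2: ref 5 → FAULT, frames=[4,5]
Step 3: ref 2 → FAULT (evict 4), frames=[2,5]
Step 4: ref 5 → HIT, frames=[2,5]
Step 5: ref 5 → HIT, frames=[2,5]
Step 6: ref 5 → HIT, frames=[2,5]
Step 7: ref 4 → FAULT (evict 2), frames=[4,5]
Step 8: ref 4 → HIT, frames=[4,5]
Step 9: ref 1 → FAULT (evict 5), frames=[4,1]
Step 10: ref 6 → FAULT (evict 4), frames=[6,1]
Step 11: ref 1 → HIT, frames=[6,1]
Step 12: ref 4 → FAULT (evict 1), frames=[6,4]
Step 13: ref 4 → HIT, frames=[6,4]
Total faults: 7

Answer: 7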